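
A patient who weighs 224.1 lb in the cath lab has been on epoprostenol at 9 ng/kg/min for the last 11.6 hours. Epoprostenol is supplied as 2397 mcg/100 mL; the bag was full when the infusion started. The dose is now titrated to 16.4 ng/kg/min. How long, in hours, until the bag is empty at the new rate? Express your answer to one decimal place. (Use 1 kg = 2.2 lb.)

17.5 hours

Initial rate:
Weight = 224.1 lb ÷ 2.2 lb/kg = 101.8636 kg
Dose = 9 ng/kg/min × 101.8636 kg = 916.7727 ng/min
916.7727 ng/min × 60 min/hr = 55006.36 ng/hr
Concentration = 2397 mcg ÷ 100 mL = 23.97 mcg/mL = 23970 ng/mL
Rate = 55006.36 ng/hr ÷ 23970 ng/mL = 2.2948 mL/hr
Volume infused so far = 2.2948 mL/hr × 11.6 hr = 26.61968 mL
Volume remaining = 100 − 26.61968 = 73.38032 mL
New rate:
Dose = 16.4 ng/kg/min × 101.8636 kg = 1670.564 ng/min
1670.564 ng/min × 60 min/hr = 100233.8 ng/hr
Rate = 100233.8 ng/hr ÷ 23970 ng/mL = 4.181636 mL/hr
Time remaining = 73.38032 mL ÷ 4.181636 mL/hr = 17.54823 hr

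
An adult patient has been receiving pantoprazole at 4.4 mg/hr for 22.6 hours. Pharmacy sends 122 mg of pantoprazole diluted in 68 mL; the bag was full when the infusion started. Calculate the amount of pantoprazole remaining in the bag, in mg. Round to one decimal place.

Concentration = 122 mg ÷ 68 mL = 1.794118 mg/mL
Rate = 4.4 mg/hr ÷ 1.794118 mg/mL = 2.452459 mL/hr
Volume infused = 2.452459 mL/hr × 22.6 hr = 55.42557 mL
Volume remaining = 68 − 55.42557 = 12.57443 mL
Drug remaining = 12.57443 mL × 1.794118 mg/mL = 22.56 mg

22.6 mg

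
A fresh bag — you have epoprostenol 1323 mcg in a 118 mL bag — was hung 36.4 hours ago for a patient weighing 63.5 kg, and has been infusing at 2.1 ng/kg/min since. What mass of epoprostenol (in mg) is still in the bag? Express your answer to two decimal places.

1.03 mg

Dose = 2.1 ng/kg/min × 63.5 kg = 133.35 ng/min
133.35 ng/min × 60 min/hr = 8001 ng/hr
Concentration = 1323 mcg ÷ 118 mL = 11.21186 mcg/mL = 11211.86 ng/mL
Rate = 8001 ng/hr ÷ 11211.86 ng/mL = 0.713619 mL/hr
Volume infused = 0.713619 mL/hr × 36.4 hr = 25.97573 mL
Volume remaining = 118 − 25.97573 = 92.02427 mL
Drug remaining = 92.02427 mL × 11211.86 ng/mL = 1031764 ng = 1.031764 mg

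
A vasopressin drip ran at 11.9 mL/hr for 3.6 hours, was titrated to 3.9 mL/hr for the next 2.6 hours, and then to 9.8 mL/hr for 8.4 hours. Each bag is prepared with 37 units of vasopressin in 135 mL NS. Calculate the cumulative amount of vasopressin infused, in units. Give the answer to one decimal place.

37.1 units

Concentration = 37 units ÷ 135 mL = 0.2740741 units/mL
Stage 1: 11.9 mL/hr × 3.6 hr = 42.84 mL → 42.84 mL × 0.2740741 units/mL = 11.74133 units
Stage 2: 3.9 mL/hr × 2.6 hr = 10.14 mL → 10.14 mL × 0.2740741 units/mL = 2.779111 units
Stage 3: 9.8 mL/hr × 8.4 hr = 82.32 mL → 82.32 mL × 0.2740741 units/mL = 22.56178 units
Total = 11.74133 + 2.779111 + 22.56178 = 37.08222 units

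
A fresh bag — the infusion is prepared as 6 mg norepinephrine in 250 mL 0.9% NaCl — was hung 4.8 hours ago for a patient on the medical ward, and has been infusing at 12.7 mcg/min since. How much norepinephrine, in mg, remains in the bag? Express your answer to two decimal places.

2.34 mg

12.7 mcg/min × 60 min/hr = 762 mcg/hr
Concentration = 6 mg ÷ 250 mL = 0.024 mg/mL = 24 mcg/mL
Rate = 762 mcg/hr ÷ 24 mcg/mL = 31.75 mL/hr
Volume infused = 31.75 mL/hr × 4.8 hr = 152.4 mL
Volume remaining = 250 − 152.4 = 97.6 mL
Drug remaining = 97.6 mL × 24 mcg/mL = 2342.4 mcg = 2.3424 mg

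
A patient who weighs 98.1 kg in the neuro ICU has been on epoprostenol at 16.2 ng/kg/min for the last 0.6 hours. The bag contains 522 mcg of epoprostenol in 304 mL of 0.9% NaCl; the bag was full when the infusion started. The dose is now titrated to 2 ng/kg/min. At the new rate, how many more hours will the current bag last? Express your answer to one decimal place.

39.5 hours

Initial rate:
Dose = 16.2 ng/kg/min × 98.1 kg = 1589.22 ng/min
1589.22 ng/min × 60 min/hr = 95353.2 ng/hr
Concentration = 522 mcg ÷ 304 mL = 1.717105 mcg/mL = 1717.105 ng/mL
Rate = 95353.2 ng/hr ÷ 1717.105 ng/mL = 55.53137 mL/hr
Volume infused so far = 55.53137 mL/hr × 0.6 hr = 33.31882 mL
Volume remaining = 304 − 33.31882 = 270.6812 mL
New rate:
Dose = 2 ng/kg/min × 98.1 kg = 196.2 ng/min
196.2 ng/min × 60 min/hr = 11772 ng/hr
Rate = 11772 ng/hr ÷ 1717.105 ng/mL = 6.855724 mL/hr
Time remaining = 270.6812 mL ÷ 6.855724 mL/hr = 39.48251 hr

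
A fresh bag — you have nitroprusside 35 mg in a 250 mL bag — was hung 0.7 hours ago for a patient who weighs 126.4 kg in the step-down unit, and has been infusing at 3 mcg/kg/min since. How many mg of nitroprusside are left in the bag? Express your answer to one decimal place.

19.1 mg

Dose = 3 mcg/kg/min × 126.4 kg = 379.2 mcg/min
379.2 mcg/min × 60 min/hr = 22752 mcg/hr
Concentration = 35 mg ÷ 250 mL = 0.14 mg/mL = 140 mcg/mL
Rate = 22752 mcg/hr ÷ 140 mcg/mL = 162.5143 mL/hr
Volume infused = 162.5143 mL/hr × 0.7 hr = 113.76 mL
Volume remaining = 250 − 113.76 = 136.24 mL
Drug remaining = 136.24 mL × 140 mcg/mL = 19073.6 mcg = 19.0736 mg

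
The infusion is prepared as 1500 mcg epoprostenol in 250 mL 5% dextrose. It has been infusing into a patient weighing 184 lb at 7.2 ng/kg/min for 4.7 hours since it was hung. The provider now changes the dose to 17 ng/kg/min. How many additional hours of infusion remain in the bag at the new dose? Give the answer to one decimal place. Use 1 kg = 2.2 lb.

Initial rate:
Weight = 184 lb ÷ 2.2 lb/kg = 83.63636 kg
Dose = 7.2 ng/kg/min × 83.63636 kg = 602.1818 ng/min
602.1818 ng/min × 60 min/hr = 36130.91 ng/hr
Concentration = 1500 mcg ÷ 250 mL = 6 mcg/mL = 6000 ng/mL
Rate = 36130.91 ng/hr ÷ 6000 ng/mL = 6.021818 mL/hr
Volume infused so far = 6.021818 mL/hr × 4.7 hr = 28.30255 mL
Volume remaining = 250 − 28.30255 = 221.6975 mL
New rate:
Dose = 17 ng/kg/min × 83.63636 kg = 1421.818 ng/min
1421.818 ng/min × 60 min/hr = 85309.09 ng/hr
Rate = 85309.09 ng/hr ÷ 6000 ng/mL = 14.21818 mL/hr
Time remaining = 221.6975 mL ÷ 14.21818 mL/hr = 15.59253 hr

15.6 hours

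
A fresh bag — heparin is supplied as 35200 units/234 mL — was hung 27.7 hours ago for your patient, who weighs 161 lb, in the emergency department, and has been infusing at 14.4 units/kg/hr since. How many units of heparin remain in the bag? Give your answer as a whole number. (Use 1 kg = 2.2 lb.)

6009 units

Weight = 161 lb ÷ 2.2 lb/kg = 73.18182 kg
Dose = 14.4 units/kg/hr × 73.18182 kg = 1053.818 units/hr
Concentration = 35200 units ÷ 234 mL = 150.4274 units/mL
Rate = 1053.818 units/hr ÷ 150.4274 units/mL = 7.005496 mL/hr
Volume infused = 7.005496 mL/hr × 27.7 hr = 194.0522 mL
Volume remaining = 234 − 194.0522 = 39.94776 mL
Drug remaining = 39.94776 mL × 150.4274 units/mL = 6009.236 units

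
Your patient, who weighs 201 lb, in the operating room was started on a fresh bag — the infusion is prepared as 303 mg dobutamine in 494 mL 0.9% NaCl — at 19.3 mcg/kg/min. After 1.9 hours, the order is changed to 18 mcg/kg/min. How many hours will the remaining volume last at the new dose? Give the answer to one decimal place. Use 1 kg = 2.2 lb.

Initial rate:
Weight = 201 lb ÷ 2.2 lb/kg = 91.36364 kg
Dose = 19.3 mcg/kg/min × 91.36364 kg = 1763.318 mcg/min
1763.318 mcg/min × 60 min/hr = 105799.1 mcg/hr
Concentration = 303 mg ÷ 494 mL = 0.6133603 mg/mL = 613.3603 mcg/mL
Rate = 105799.1 mcg/hr ÷ 613.3603 mcg/mL = 172.4909 mL/hr
Volume infused so far = 172.4909 mL/hr × 1.9 hr = 327.7328 mL
Volume remaining = 494 − 327.7328 = 166.2672 mL
New rate:
Dose = 18 mcg/kg/min × 91.36364 kg = 1644.545 mcg/min
1644.545 mcg/min × 60 min/hr = 98672.73 mcg/hr
Rate = 98672.73 mcg/hr ÷ 613.3603 mcg/mL = 160.8724 mL/hr
Time remaining = 166.2672 mL ÷ 160.8724 mL/hr = 1.033535 hr

1.0 hours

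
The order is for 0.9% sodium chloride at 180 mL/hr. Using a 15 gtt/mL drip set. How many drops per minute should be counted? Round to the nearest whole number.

180 mL/hr ÷ 60 min/hr = 3 mL/min
3 mL/min × 15 gtt/mL = 45 gtt/min

45 gtt/min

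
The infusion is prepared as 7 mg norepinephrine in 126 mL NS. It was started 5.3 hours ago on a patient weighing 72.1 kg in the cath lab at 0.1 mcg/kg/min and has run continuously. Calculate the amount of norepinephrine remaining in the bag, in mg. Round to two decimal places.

Dose = 0.1 mcg/kg/min × 72.1 kg = 7.21 mcg/min
7.21 mcg/min × 60 min/hr = 432.6 mcg/hr
Concentration = 7 mg ÷ 126 mL = 0.05555556 mg/mL = 55.55556 mcg/mL
Rate = 432.6 mcg/hr ÷ 55.55556 mcg/mL = 7.7868 mL/hr
Volume infused = 7.7868 mL/hr × 5.3 hr = 41.27004 mL
Volume remaining = 126 − 41.27004 = 84.72996 mL
Drug remaining = 84.72996 mL × 55.55556 mcg/mL = 4707.22 mcg = 4.70722 mg

4.71 mg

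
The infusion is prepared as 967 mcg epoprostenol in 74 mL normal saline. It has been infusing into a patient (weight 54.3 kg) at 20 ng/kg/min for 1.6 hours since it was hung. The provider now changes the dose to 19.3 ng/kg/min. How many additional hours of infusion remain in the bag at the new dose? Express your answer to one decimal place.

13.7 hours

Initial rate:
Dose = 20 ng/kg/min × 54.3 kg = 1086 ng/min
1086 ng/min × 60 min/hr = 65160 ng/hr
Concentration = 967 mcg ÷ 74 mL = 13.06757 mcg/mL = 13067.57 ng/mL
Rate = 65160 ng/hr ÷ 13067.57 ng/mL = 4.986391 mL/hr
Volume infused so far = 4.986391 mL/hr × 1.6 hr = 7.978225 mL
Volume remaining = 74 − 7.978225 = 66.02177 mL
New rate:
Dose = 19.3 ng/kg/min × 54.3 kg = 1047.99 ng/min
1047.99 ng/min × 60 min/hr = 62879.4 ng/hr
Rate = 62879.4 ng/hr ÷ 13067.57 ng/mL = 4.811867 mL/hr
Time remaining = 66.02177 mL ÷ 4.811867 mL/hr = 13.72061 hr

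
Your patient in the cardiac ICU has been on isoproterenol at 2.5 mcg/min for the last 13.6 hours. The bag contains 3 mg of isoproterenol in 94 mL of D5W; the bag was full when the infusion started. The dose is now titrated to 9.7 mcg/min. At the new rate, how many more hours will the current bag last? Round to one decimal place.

Initial rate:
2.5 mcg/min × 60 min/hr = 150 mcg/hr
Concentration = 3 mg ÷ 94 mL = 0.03191489 mg/mL = 31.91489 mcg/mL
Rate = 150 mcg/hr ÷ 31.91489 mcg/mL = 4.7 mL/hr
Volume infused so far = 4.7 mL/hr × 13.6 hr = 63.92 mL
Volume remaining = 94 − 63.92 = 30.08 mL
New rate:
9.7 mcg/min × 60 min/hr = 582 mcg/hr
Rate = 582 mcg/hr ÷ 31.91489 mcg/mL = 18.236 mL/hr
Time remaining = 30.08 mL ÷ 18.236 mL/hr = 1.649485 hr

1.6 hours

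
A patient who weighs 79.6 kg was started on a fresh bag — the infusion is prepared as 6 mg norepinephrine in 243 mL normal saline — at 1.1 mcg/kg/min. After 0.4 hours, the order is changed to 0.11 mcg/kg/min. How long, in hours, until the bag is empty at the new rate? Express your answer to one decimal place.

Initial rate:
Dose = 1.1 mcg/kg/min × 79.6 kg = 87.56 mcg/min
87.56 mcg/min × 60 min/hr = 5253.6 mcg/hr
Concentration = 6 mg ÷ 243 mL = 0.02469136 mg/mL = 24.69136 mcg/mL
Rate = 5253.6 mcg/hr ÷ 24.69136 mcg/mL = 212.7708 mL/hr
Volume infused so far = 212.7708 mL/hr × 0.4 hr = 85.10832 mL
Volume remaining = 243 − 85.10832 = 157.8917 mL
New rate:
Dose = 0.11 mcg/kg/min × 79.6 kg = 8.756 mcg/min
8.756 mcg/min × 60 min/hr = 525.36 mcg/hr
Rate = 525.36 mcg/hr ÷ 24.69136 mcg/mL = 21.27708 mL/hr
Time remaining = 157.8917 mL ÷ 21.27708 mL/hr = 7.42074 hr

7.4 hours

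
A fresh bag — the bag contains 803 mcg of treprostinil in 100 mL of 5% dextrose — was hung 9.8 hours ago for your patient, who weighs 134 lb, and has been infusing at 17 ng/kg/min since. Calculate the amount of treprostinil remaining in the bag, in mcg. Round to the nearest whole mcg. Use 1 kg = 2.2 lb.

Weight = 134 lb ÷ 2.2 lb/kg = 60.90909 kg
Dose = 17 ng/kg/min × 60.90909 kg = 1035.455 ng/min
1035.455 ng/min × 60 min/hr = 62127.27 ng/hr
Concentration = 803 mcg ÷ 100 mL = 8.03 mcg/mL = 8030 ng/mL
Rate = 62127.27 ng/hr ÷ 8030 ng/mL = 7.736896 mL/hr
Volume infused = 7.736896 mL/hr × 9.8 hr = 75.82158 mL
Volume remaining = 100 − 75.82158 = 24.17842 mL
Drug remaining = 24.17842 mL × 8030 ng/mL = 194152.7 ng = 194.1527 mcg

194 mcg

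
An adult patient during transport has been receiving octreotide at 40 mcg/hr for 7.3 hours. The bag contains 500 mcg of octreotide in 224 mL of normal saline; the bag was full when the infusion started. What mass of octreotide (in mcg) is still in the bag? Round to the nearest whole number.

208 mcg

Concentration = 500 mcg ÷ 224 mL = 2.232143 mcg/mL
Rate = 40 mcg/hr ÷ 2.232143 mcg/mL = 17.92 mL/hr
Volume infused = 17.92 mL/hr × 7.3 hr = 130.816 mL
Volume remaining = 224 − 130.816 = 93.184 mL
Drug remaining = 93.184 mL × 2.232143 mcg/mL = 208 mcg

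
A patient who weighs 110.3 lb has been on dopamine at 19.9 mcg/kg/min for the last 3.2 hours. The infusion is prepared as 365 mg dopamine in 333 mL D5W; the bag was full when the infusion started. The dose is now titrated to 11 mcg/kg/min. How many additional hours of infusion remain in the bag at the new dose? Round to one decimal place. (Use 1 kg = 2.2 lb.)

Initial rate:
Weight = 110.3 lb ÷ 2.2 lb/kg = 50.13636 kg
Dose = 19.9 mcg/kg/min × 50.13636 kg = 997.7136 mcg/min
997.7136 mcg/min × 60 min/hr = 59862.82 mcg/hr
Concentration = 365 mg ÷ 333 mL = 1.096096 mg/mL = 1096.096 mcg/mL
Rate = 59862.82 mcg/hr ÷ 1096.096 mcg/mL = 54.61457 mL/hr
Volume infused so far = 54.61457 mL/hr × 3.2 hr = 174.7666 mL
Volume remaining = 333 − 174.7666 = 158.2334 mL
New rate:
Dose = 11 mcg/kg/min × 50.13636 kg = 551.5 mcg/min
551.5 mcg/min × 60 min/hr = 33090 mcg/hr
Rate = 33090 mcg/hr ÷ 1096.096 mcg/mL = 30.18896 mL/hr
Time remaining = 158.2334 mL ÷ 30.18896 mL/hr = 5.241432 hr

5.2 hours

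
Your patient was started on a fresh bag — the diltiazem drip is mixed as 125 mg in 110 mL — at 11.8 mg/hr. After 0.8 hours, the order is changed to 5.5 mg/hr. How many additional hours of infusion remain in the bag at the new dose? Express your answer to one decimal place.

21.0 hours

Initial rate:
Concentration = 125 mg ÷ 110 mL = 1.136364 mg/mL
Rate = 11.8 mg/hr ÷ 1.136364 mg/mL = 10.384 mL/hr
Volume infused so far = 10.384 mL/hr × 0.8 hr = 8.3072 mL
Volume remaining = 110 − 8.3072 = 101.6928 mL
New rate:
Rate = 5.5 mg/hr ÷ 1.136364 mg/mL = 4.84 mL/hr
Time remaining = 101.6928 mL ÷ 4.84 mL/hr = 21.01091 hr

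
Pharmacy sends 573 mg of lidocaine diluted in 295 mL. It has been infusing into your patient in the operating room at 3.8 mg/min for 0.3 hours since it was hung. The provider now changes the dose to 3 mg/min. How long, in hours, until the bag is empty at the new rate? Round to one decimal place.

Initial rate:
3.8 mg/min × 60 min/hr = 228 mg/hr
Concentration = 573 mg ÷ 295 mL = 1.942373 mg/mL
Rate = 228 mg/hr ÷ 1.942373 mg/mL = 117.3822 mL/hr
Volume infused so far = 117.3822 mL/hr × 0.3 hr = 35.21466 mL
Volume remaining = 295 − 35.21466 = 259.7853 mL
New rate:
3 mg/min × 60 min/hr = 180 mg/hr
Rate = 180 mg/hr ÷ 1.942373 mg/mL = 92.67016 mL/hr
Time remaining = 259.7853 mL ÷ 92.67016 mL/hr = 2.803333 hr

2.8 hours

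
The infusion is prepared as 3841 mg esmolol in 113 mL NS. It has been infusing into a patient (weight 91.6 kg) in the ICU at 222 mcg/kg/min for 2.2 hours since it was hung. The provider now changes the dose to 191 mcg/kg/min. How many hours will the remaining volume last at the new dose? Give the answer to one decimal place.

1.1 hours

Initial rate:
Dose = 222 mcg/kg/min × 91.6 kg = 20335.2 mcg/min
20335.2 mcg/min × 60 min/hr = 1220112 mcg/hr
Concentration = 3841 mg ÷ 113 mL = 33.99115 mg/mL = 33991.15 mcg/mL
Rate = 1220112 mcg/hr ÷ 33991.15 mcg/mL = 35.89499 mL/hr
Volume infused so far = 35.89499 mL/hr × 2.2 hr = 78.96898 mL
Volume remaining = 113 − 78.96898 = 34.03102 mL
New rate:
Dose = 191 mcg/kg/min × 91.6 kg = 17495.6 mcg/min
17495.6 mcg/min × 60 min/hr = 1049736 mcg/hr
Rate = 1049736 mcg/hr ÷ 33991.15 mcg/mL = 30.88263 mL/hr
Time remaining = 34.03102 mL ÷ 30.88263 mL/hr = 1.101947 hr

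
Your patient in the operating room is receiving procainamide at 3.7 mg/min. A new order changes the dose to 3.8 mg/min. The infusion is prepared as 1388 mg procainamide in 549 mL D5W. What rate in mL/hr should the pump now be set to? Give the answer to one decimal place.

90.2 mL/hr

3.8 mg/min × 60 min/hr = 228 mg/hr
Concentration = 1388 mg ÷ 549 mL = 2.528233 mg/mL
Rate = 228 mg/hr ÷ 2.528233 mg/mL = 90.18156 mL/hr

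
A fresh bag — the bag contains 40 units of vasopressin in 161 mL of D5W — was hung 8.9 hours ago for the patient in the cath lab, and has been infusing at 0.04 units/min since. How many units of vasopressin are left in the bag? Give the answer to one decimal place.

18.6 units

0.04 units/min × 60 min/hr = 2.4 units/hr
Concentration = 40 units ÷ 161 mL = 0.2484472 units/mL
Rate = 2.4 units/hr ÷ 0.2484472 units/mL = 9.66 mL/hr
Volume infused = 9.66 mL/hr × 8.9 hr = 85.974 mL
Volume remaining = 161 − 85.974 = 75.026 mL
Drug remaining = 75.026 mL × 0.2484472 units/mL = 18.64 units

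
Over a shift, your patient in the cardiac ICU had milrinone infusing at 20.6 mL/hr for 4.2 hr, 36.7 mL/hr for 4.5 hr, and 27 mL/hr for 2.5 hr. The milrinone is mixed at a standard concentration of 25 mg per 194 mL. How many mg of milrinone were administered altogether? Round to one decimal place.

Concentration = 25 mg ÷ 194 mL = 0.128866 mg/mL
Stage 1: 20.6 mL/hr × 4.2 hr = 86.52 mL → 86.52 mL × 0.128866 mg/mL = 11.14948 mg
Stage 2: 36.7 mL/hr × 4.5 hr = 165.15 mL → 165.15 mL × 0.128866 mg/mL = 21.28222 mg
Stage 3: 27 mL/hr × 2.5 hr = 67.5 mL → 67.5 mL × 0.128866 mg/mL = 8.698454 mg
Total = 11.14948 + 21.28222 + 8.698454 = 41.13015 mg

41.1 mg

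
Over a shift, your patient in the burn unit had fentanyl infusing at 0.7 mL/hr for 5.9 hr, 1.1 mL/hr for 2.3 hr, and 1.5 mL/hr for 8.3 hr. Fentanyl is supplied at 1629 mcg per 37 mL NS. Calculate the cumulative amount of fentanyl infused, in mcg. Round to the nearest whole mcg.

Concentration = 1629 mcg ÷ 37 mL = 44.02703 mcg/mL
Stage 1: 0.7 mL/hr × 5.9 hr = 4.13 mL → 4.13 mL × 44.02703 mcg/mL = 181.8316 mcg
Stage 2: 1.1 mL/hr × 2.3 hr = 2.53 mL → 2.53 mL × 44.02703 mcg/mL = 111.3884 mcg
Stage 3: 1.5 mL/hr × 8.3 hr = 12.45 mL → 12.45 mL × 44.02703 mcg/mL = 548.1365 mcg
Total = 181.8316 + 111.3884 + 548.1365 = 841.3565 mcg

841 mcg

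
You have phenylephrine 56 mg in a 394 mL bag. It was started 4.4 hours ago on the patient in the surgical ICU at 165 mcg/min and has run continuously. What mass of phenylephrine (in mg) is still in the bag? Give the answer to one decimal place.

165 mcg/min × 60 min/hr = 9900 mcg/hr
Concentration = 56 mg ÷ 394 mL = 0.142132 mg/mL = 142.132 mcg/mL
Rate = 9900 mcg/hr ÷ 142.132 mcg/mL = 69.65357 mL/hr
Volume infused = 69.65357 mL/hr × 4.4 hr = 306.4757 mL
Volume remaining = 394 − 306.4757 = 87.52429 mL
Drug remaining = 87.52429 mL × 142.132 mcg/mL = 12440 mcg = 12.44 mg

12.4 mg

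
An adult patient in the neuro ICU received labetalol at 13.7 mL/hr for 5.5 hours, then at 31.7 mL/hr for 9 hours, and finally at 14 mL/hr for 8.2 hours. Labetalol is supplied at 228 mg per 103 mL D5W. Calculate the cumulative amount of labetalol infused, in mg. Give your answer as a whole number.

1052 mg

Concentration = 228 mg ÷ 103 mL = 2.213592 mg/mL
Stage 1: 13.7 mL/hr × 5.5 hr = 75.35 mL → 75.35 mL × 2.213592 mg/mL = 166.7942 mg
Stage 2: 31.7 mL/hr × 9 hr = 285.3 mL → 285.3 mL × 2.213592 mg/mL = 631.5379 mg
Stage 3: 14 mL/hr × 8.2 hr = 114.8 mL → 114.8 mL × 2.213592 mg/mL = 254.1204 mg
Total = 166.7942 + 631.5379 + 254.1204 = 1052.452 mg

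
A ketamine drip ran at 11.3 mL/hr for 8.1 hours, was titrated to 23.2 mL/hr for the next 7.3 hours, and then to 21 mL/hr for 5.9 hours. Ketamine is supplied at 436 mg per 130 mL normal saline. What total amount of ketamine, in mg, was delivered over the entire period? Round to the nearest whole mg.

1291 mg

Concentration = 436 mg ÷ 130 mL = 3.353846 mg/mL
Stage 1: 11.3 mL/hr × 8.1 hr = 91.53 mL → 91.53 mL × 3.353846 mg/mL = 306.9775 mg
Stage 2: 23.2 mL/hr × 7.3 hr = 169.36 mL → 169.36 mL × 3.353846 mg/mL = 568.0074 mg
Stage 3: 21 mL/hr × 5.9 hr = 123.9 mL → 123.9 mL × 3.353846 mg/mL = 415.5415 mg
Total = 306.9775 + 568.0074 + 415.5415 = 1290.526 mg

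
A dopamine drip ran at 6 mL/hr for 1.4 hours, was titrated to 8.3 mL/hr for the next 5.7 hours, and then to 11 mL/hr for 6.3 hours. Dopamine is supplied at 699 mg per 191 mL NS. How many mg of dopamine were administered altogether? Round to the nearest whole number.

Concentration = 699 mg ÷ 191 mL = 3.659686 mg/mL
Stage 1: 6 mL/hr × 1.4 hr = 8.4 mL → 8.4 mL × 3.659686 mg/mL = 30.74136 mg
Stage 2: 8.3 mL/hr × 5.7 hr = 47.31 mL → 47.31 mL × 3.659686 mg/mL = 173.1397 mg
Stage 3: 11 mL/hr × 6.3 hr = 69.3 mL → 69.3 mL × 3.659686 mg/mL = 253.6162 mg
Total = 30.74136 + 173.1397 + 253.6162 = 457.4973 mg

457 mg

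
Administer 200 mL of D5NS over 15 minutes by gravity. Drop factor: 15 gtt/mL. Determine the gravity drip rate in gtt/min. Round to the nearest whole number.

200 mL ÷ (15 min) = 13.33333 mL/min
13.33333 mL/min × 15 gtt/mL = 200 gtt/min

200 gtt/min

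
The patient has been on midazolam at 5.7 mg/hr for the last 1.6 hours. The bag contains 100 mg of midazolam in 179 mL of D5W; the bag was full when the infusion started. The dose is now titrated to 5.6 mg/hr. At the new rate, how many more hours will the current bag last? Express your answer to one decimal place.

16.2 hours

Initial rate:
Concentration = 100 mg ÷ 179 mL = 0.5586592 mg/mL
Rate = 5.7 mg/hr ÷ 0.5586592 mg/mL = 10.203 mL/hr
Volume infused so far = 10.203 mL/hr × 1.6 hr = 16.3248 mL
Volume remaining = 179 − 16.3248 = 162.6752 mL
New rate:
Rate = 5.6 mg/hr ÷ 0.5586592 mg/mL = 10.024 mL/hr
Time remaining = 162.6752 mL ÷ 10.024 mL/hr = 16.22857 hr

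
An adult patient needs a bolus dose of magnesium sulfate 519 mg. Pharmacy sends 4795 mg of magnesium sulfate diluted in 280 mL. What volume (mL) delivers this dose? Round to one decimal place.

30.3 mL

Concentration = 4795 mg ÷ 280 mL = 17.125 mg/mL
Volume = 519 mg ÷ 17.125 mg/mL = 30.30657 mL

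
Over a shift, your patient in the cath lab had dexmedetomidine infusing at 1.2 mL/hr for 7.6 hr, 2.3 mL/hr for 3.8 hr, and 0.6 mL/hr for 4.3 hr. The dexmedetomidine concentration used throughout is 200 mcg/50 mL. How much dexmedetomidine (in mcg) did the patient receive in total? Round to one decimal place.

81.8 mcg

Concentration = 200 mcg ÷ 50 mL = 4 mcg/mL
Stage 1: 1.2 mL/hr × 7.6 hr = 9.12 mL → 9.12 mL × 4 mcg/mL = 36.48 mcg
Stage 2: 2.3 mL/hr × 3.8 hr = 8.74 mL → 8.74 mL × 4 mcg/mL = 34.96 mcg
Stage 3: 0.6 mL/hr × 4.3 hr = 2.58 mL → 2.58 mL × 4 mcg/mL = 10.32 mcg
Total = 36.48 + 34.96 + 10.32 = 81.76 mcg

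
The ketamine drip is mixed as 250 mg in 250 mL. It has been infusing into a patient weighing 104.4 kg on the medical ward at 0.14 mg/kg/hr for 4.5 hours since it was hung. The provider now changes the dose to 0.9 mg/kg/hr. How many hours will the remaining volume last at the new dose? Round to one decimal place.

2.0 hours

Initial rate:
Dose = 0.14 mg/kg/hr × 104.4 kg = 14.616 mg/hr
Concentration = 250 mg ÷ 250 mL = 1 mg/mL
Rate = 14.616 mg/hr ÷ 1 mg/mL = 14.616 mL/hr
Volume infused so far = 14.616 mL/hr × 4.5 hr = 65.772 mL
Volume remaining = 250 − 65.772 = 184.228 mL
New rate:
Dose = 0.9 mg/kg/hr × 104.4 kg = 93.96 mg/hr
Rate = 93.96 mg/hr ÷ 1 mg/mL = 93.96 mL/hr
Time remaining = 184.228 mL ÷ 93.96 mL/hr = 1.960707 hr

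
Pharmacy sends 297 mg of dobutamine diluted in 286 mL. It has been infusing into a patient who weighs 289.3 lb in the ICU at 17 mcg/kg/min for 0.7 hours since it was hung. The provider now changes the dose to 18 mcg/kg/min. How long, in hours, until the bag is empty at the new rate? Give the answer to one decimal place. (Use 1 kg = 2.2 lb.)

1.4 hours

Initial rate:
Weight = 289.3 lb ÷ 2.2 lb/kg = 131.5 kg
Dose = 17 mcg/kg/min × 131.5 kg = 2235.5 mcg/min
2235.5 mcg/min × 60 min/hr = 134130 mcg/hr
Concentration = 297 mg ÷ 286 mL = 1.038462 mg/mL = 1038.462 mcg/mL
Rate = 134130 mcg/hr ÷ 1038.462 mcg/mL = 129.1622 mL/hr
Volume infused so far = 129.1622 mL/hr × 0.7 hr = 90.41356 mL
Volume remaining = 286 − 90.41356 = 195.5864 mL
New rate:
Dose = 18 mcg/kg/min × 131.5 kg = 2367 mcg/min
2367 mcg/min × 60 min/hr = 142020 mcg/hr
Rate = 142020 mcg/hr ÷ 1038.462 mcg/mL = 136.76 mL/hr
Time remaining = 195.5864 mL ÷ 136.76 mL/hr = 1.430144 hr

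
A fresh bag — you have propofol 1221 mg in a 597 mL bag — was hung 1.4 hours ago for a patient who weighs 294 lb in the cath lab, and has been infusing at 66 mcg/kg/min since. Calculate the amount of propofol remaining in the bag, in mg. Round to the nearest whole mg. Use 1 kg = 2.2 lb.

480 mg

Weight = 294 lb ÷ 2.2 lb/kg = 133.6364 kg
Dose = 66 mcg/kg/min × 133.6364 kg = 8820 mcg/min
8820 mcg/min × 60 min/hr = 529200 mcg/hr
Concentration = 1221 mg ÷ 597 mL = 2.045226 mg/mL = 2045.226 mcg/mL
Rate = 529200 mcg/hr ÷ 2045.226 mcg/mL = 258.7489 mL/hr
Volume infused = 258.7489 mL/hr × 1.4 hr = 362.2485 mL
Volume remaining = 597 − 362.2485 = 234.7515 mL
Drug remaining = 234.7515 mL × 2045.226 mcg/mL = 480120 mcg = 480.12 mg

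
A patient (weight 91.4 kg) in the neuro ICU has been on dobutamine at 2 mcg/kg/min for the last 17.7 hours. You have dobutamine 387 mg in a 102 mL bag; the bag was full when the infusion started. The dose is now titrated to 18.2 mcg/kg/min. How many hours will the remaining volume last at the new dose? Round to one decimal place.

Initial rate:
Dose = 2 mcg/kg/min × 91.4 kg = 182.8 mcg/min
182.8 mcg/min × 60 min/hr = 10968 mcg/hr
Concentration = 387 mg ÷ 102 mL = 3.794118 mg/mL = 3794.118 mcg/mL
Rate = 10968 mcg/hr ÷ 3794.118 mcg/mL = 2.890791 mL/hr
Volume infused so far = 2.890791 mL/hr × 17.7 hr = 51.167 mL
Volume remaining = 102 − 51.167 = 50.833 mL
New rate:
Dose = 18.2 mcg/kg/min × 91.4 kg = 1663.48 mcg/min
1663.48 mcg/min × 60 min/hr = 99808.8 mcg/hr
Rate = 99808.8 mcg/hr ÷ 3794.118 mcg/mL = 26.3062 mL/hr
Time remaining = 50.833 mL ÷ 26.3062 mL/hr = 1.932359 hr

1.9 hours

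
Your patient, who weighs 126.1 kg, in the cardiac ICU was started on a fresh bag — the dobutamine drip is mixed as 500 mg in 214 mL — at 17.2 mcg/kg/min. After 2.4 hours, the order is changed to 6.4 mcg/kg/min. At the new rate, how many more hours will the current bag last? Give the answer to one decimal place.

3.9 hours

Initial rate:
Dose = 17.2 mcg/kg/min × 126.1 kg = 2168.92 mcg/min
2168.92 mcg/min × 60 min/hr = 130135.2 mcg/hr
Concentration = 500 mg ÷ 214 mL = 2.336449 mg/mL = 2336.449 mcg/mL
Rate = 130135.2 mcg/hr ÷ 2336.449 mcg/mL = 55.69787 mL/hr
Volume infused so far = 55.69787 mL/hr × 2.4 hr = 133.6749 mL
Volume remaining = 214 − 133.6749 = 80.32512 mL
New rate:
Dose = 6.4 mcg/kg/min × 126.1 kg = 807.04 mcg/min
807.04 mcg/min × 60 min/hr = 48422.4 mcg/hr
Rate = 48422.4 mcg/hr ÷ 2336.449 mcg/mL = 20.72479 mL/hr
Time remaining = 80.32512 mL ÷ 20.72479 mL/hr = 3.8758 hr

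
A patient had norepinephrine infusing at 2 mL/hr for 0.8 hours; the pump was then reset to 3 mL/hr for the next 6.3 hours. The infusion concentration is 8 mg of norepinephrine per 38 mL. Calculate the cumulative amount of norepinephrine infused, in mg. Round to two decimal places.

Concentration = 8 mg ÷ 38 mL = 0.2105263 mg/mL
Stage 1: 2 mL/hr × 0.8 hr = 1.6 mL → 1.6 mL × 0.2105263 mg/mL = 0.3368421 mg
Stage 2: 3 mL/hr × 6.3 hr = 18.9 mL → 18.9 mL × 0.2105263 mg/mL = 3.978947 mg
Total = 0.3368421 + 3.978947 = 4.315789 mg

4.32 mg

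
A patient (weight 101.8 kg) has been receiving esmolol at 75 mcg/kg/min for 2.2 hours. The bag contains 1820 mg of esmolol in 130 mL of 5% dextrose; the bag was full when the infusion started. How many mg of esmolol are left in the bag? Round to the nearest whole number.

Dose = 75 mcg/kg/min × 101.8 kg = 7635 mcg/min
7635 mcg/min × 60 min/hr = 458100 mcg/hr
Concentration = 1820 mg ÷ 130 mL = 14 mg/mL = 14000 mcg/mL
Rate = 458100 mcg/hr ÷ 14000 mcg/mL = 32.72143 mL/hr
Volume infused = 32.72143 mL/hr × 2.2 hr = 71.98714 mL
Volume remaining = 130 − 71.98714 = 58.01286 mL
Drug remaining = 58.01286 mL × 14000 mcg/mL = 812180 mcg = 812.18 mg

812 mg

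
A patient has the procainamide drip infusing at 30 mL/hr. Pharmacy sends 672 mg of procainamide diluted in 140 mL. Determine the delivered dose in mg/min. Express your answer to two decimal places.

2.40 mg/min

Concentration = 672 mg ÷ 140 mL = 4.8 mg/mL
Drug rate = 30 mL/hr × 4.8 mg/mL = 144 mg/hr
144 mg/hr ÷ 60 min/hr = 2.4 mg/min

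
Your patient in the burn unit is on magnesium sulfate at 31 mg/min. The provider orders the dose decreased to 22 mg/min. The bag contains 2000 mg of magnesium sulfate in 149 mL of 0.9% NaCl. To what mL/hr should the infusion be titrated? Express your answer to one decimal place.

98.3 mL/hr

22 mg/min × 60 min/hr = 1320 mg/hr
Concentration = 2000 mg ÷ 149 mL = 13.42282 mg/mL
Rate = 1320 mg/hr ÷ 13.42282 mg/mL = 98.34 mL/hr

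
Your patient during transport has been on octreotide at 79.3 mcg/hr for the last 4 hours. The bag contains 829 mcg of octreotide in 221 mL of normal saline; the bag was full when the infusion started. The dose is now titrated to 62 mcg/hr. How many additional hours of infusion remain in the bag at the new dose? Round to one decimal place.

Initial rate:
Concentration = 829 mcg ÷ 221 mL = 3.751131 mcg/mL
Rate = 79.3 mcg/hr ÷ 3.751131 mcg/mL = 21.14029 mL/hr
Volume infused so far = 21.14029 mL/hr × 4 hr = 84.56116 mL
Volume remaining = 221 − 84.56116 = 136.4388 mL
New rate:
Rate = 62 mcg/hr ÷ 3.751131 mcg/mL = 16.52835 mL/hr
Time remaining = 136.4388 mL ÷ 16.52835 mL/hr = 8.254839 hr

8.3 hours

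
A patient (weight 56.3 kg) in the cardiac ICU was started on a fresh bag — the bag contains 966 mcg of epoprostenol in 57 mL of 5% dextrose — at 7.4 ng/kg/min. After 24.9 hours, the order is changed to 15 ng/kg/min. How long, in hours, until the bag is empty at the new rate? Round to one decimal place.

6.8 hours

Initial rate:
Dose = 7.4 ng/kg/min × 56.3 kg = 416.62 ng/min
416.62 ng/min × 60 min/hr = 24997.2 ng/hr
Concentration = 966 mcg ÷ 57 mL = 16.94737 mcg/mL = 16947.37 ng/mL
Rate = 24997.2 ng/hr ÷ 16947.37 ng/mL = 1.47499 mL/hr
Volume infused so far = 1.47499 mL/hr × 24.9 hr = 36.72725 mL
Volume remaining = 57 − 36.72725 = 20.27275 mL
New rate:
Dose = 15 ng/kg/min × 56.3 kg = 844.5 ng/min
844.5 ng/min × 60 min/hr = 50670 ng/hr
Rate = 50670 ng/hr ÷ 16947.37 ng/mL = 2.989845 mL/hr
Time remaining = 20.27275 mL ÷ 2.989845 mL/hr = 6.780535 hr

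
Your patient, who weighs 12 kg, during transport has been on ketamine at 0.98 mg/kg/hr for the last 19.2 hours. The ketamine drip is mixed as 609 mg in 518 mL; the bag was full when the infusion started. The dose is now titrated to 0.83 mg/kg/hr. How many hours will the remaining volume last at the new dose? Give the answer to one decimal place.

Initial rate:
Dose = 0.98 mg/kg/hr × 12 kg = 11.76 mg/hr
Concentration = 609 mg ÷ 518 mL = 1.175676 mg/mL
Rate = 11.76 mg/hr ÷ 1.175676 mg/mL = 10.00276 mL/hr
Volume infused so far = 10.00276 mL/hr × 19.2 hr = 192.053 mL
Volume remaining = 518 − 192.053 = 325.947 mL
New rate:
Dose = 0.83 mg/kg/hr × 12 kg = 9.96 mg/hr
Rate = 9.96 mg/hr ÷ 1.175676 mg/mL = 8.471724 mL/hr
Time remaining = 325.947 mL ÷ 8.471724 mL/hr = 38.4747 hr

38.5 hours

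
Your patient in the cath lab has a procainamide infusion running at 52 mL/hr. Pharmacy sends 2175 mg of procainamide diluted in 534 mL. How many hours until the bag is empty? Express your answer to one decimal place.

10.3 hours

Duration = 534 mL ÷ 52 mL/hr = 10.26923 hr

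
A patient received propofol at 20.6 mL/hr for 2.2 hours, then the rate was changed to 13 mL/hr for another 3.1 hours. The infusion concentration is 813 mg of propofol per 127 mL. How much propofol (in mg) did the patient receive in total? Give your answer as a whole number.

548 mg

Concentration = 813 mg ÷ 127 mL = 6.401575 mg/mL
Stage 1: 20.6 mL/hr × 2.2 hr = 45.32 mL → 45.32 mL × 6.401575 mg/mL = 290.1194 mg
Stage 2: 13 mL/hr × 3.1 hr = 40.3 mL → 40.3 mL × 6.401575 mg/mL = 257.9835 mg
Total = 290.1194 + 257.9835 = 548.1028 mg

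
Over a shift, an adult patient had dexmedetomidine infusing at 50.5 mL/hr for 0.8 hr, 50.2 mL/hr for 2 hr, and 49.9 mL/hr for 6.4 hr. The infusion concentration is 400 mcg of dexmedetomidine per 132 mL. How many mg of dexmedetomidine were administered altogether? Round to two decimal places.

1.39 mg

Concentration = 400 mcg ÷ 132 mL = 3.030303 mcg/mL
Stage 1: 50.5 mL/hr × 0.8 hr = 40.4 mL → 40.4 mL × 3.030303 mcg/mL = 122.4242 mcg
Stage 2: 50.2 mL/hr × 2 hr = 100.4 mL → 100.4 mL × 3.030303 mcg/mL = 304.2424 mcg
Stage 3: 49.9 mL/hr × 6.4 hr = 319.36 mL → 319.36 mL × 3.030303 mcg/mL = 967.7576 mcg
Total = 122.4242 + 304.2424 + 967.7576 = 1394.424 mcg = 1.394424 mg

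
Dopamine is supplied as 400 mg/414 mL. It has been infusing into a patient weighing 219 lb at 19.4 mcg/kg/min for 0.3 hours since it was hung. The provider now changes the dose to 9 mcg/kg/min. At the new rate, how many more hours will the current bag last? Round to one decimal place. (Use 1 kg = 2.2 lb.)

6.8 hours

Initial rate:
Weight = 219 lb ÷ 2.2 lb/kg = 99.54545 kg
Dose = 19.4 mcg/kg/min × 99.54545 kg = 1931.182 mcg/min
1931.182 mcg/min × 60 min/hr = 115870.9 mcg/hr
Concentration = 400 mg ÷ 414 mL = 0.9661836 mg/mL = 966.1836 mcg/mL
Rate = 115870.9 mcg/hr ÷ 966.1836 mcg/mL = 119.9264 mL/hr
Volume infused so far = 119.9264 mL/hr × 0.3 hr = 35.97792 mL
Volume remaining = 414 − 35.97792 = 378.0221 mL
New rate:
Dose = 9 mcg/kg/min × 99.54545 kg = 895.9091 mcg/min
895.9091 mcg/min × 60 min/hr = 53754.55 mcg/hr
Rate = 53754.55 mcg/hr ÷ 966.1836 mcg/mL = 55.63595 mL/hr
Time remaining = 378.0221 mL ÷ 55.63595 mL/hr = 6.794565 hr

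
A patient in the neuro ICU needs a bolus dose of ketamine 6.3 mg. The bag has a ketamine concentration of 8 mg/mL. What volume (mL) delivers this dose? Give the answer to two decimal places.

0.79 mL

Volume = 6.3 mg ÷ 8 mg/mL = 0.7875 mL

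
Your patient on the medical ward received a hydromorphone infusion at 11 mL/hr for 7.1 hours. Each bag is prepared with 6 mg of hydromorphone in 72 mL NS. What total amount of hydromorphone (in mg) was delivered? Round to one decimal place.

6.5 mg

Concentration = 6 mg ÷ 72 mL = 0.08333333 mg/mL
Drug rate = 11 mL/hr × 0.08333333 mg/mL = 0.9166667 mg/hr
Total = 0.9166667 mg/hr × 7.1 hr = 6.508333 mg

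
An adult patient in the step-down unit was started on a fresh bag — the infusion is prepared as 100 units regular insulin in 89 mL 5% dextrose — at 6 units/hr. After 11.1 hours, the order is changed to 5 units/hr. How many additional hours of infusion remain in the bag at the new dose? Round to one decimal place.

6.7 hours

Initial rate:
Concentration = 100 units ÷ 89 mL = 1.123596 units/mL
Rate = 6 units/hr ÷ 1.123596 units/mL = 5.34 mL/hr
Volume infused so far = 5.34 mL/hr × 11.1 hr = 59.274 mL
Volume remaining = 89 − 59.274 = 29.726 mL
New rate:
Rate = 5 units/hr ÷ 1.123596 units/mL = 4.45 mL/hr
Time remaining = 29.726 mL ÷ 4.45 mL/hr = 6.68 hr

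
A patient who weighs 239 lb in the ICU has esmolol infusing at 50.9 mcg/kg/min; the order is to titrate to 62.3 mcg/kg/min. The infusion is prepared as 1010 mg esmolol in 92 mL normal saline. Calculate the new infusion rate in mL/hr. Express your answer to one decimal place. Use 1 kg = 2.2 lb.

37.0 mL/hr

Weight = 239 lb ÷ 2.2 lb/kg = 108.6364 kg
Dose = 62.3 mcg/kg/min × 108.6364 kg = 6768.045 mcg/min
6768.045 mcg/min × 60 min/hr = 406082.7 mcg/hr
Concentration = 1010 mg ÷ 92 mL = 10.97826 mg/mL = 10978.26 mcg/mL
Rate = 406082.7 mcg/hr ÷ 10978.26 mcg/mL = 36.98971 mL/hr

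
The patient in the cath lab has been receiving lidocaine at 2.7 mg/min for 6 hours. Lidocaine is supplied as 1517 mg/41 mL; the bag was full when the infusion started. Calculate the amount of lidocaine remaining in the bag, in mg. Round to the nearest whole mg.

2.7 mg/min × 60 min/hr = 162 mg/hr
Concentration = 1517 mg ÷ 41 mL = 37 mg/mL
Rate = 162 mg/hr ÷ 37 mg/mL = 4.378378 mL/hr
Volume infused = 4.378378 mL/hr × 6 hr = 26.27027 mL
Volume remaining = 41 − 26.27027 = 14.72973 mL
Drug remaining = 14.72973 mL × 37 mg/mL = 545 mg

545 mg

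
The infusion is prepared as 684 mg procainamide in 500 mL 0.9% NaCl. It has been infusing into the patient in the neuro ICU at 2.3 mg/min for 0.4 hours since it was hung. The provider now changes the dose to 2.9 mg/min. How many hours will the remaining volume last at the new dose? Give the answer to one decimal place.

3.6 hours

Initial rate:
2.3 mg/min × 60 min/hr = 138 mg/hr
Concentration = 684 mg ÷ 500 mL = 1.368 mg/mL
Rate = 138 mg/hr ÷ 1.368 mg/mL = 100.8772 mL/hr
Volume infused so far = 100.8772 mL/hr × 0.4 hr = 40.35088 mL
Volume remaining = 500 − 40.35088 = 459.6491 mL
New rate:
2.9 mg/min × 60 min/hr = 174 mg/hr
Rate = 174 mg/hr ÷ 1.368 mg/mL = 127.193 mL/hr
Time remaining = 459.6491 mL ÷ 127.193 mL/hr = 3.613793 hr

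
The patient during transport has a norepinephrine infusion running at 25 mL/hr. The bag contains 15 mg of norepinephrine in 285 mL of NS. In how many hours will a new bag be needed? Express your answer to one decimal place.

11.4 hours

Duration = 285 mL ÷ 25 mL/hr = 11.4 hr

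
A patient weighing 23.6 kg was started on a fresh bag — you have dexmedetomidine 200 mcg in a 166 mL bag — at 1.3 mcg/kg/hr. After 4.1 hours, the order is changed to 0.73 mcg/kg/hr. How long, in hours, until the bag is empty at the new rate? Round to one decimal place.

Initial rate:
Dose = 1.3 mcg/kg/hr × 23.6 kg = 30.68 mcg/hr
Concentration = 200 mcg ÷ 166 mL = 1.204819 mcg/mL
Rate = 30.68 mcg/hr ÷ 1.204819 mcg/mL = 25.4644 mL/hr
Volume infused so far = 25.4644 mL/hr × 4.1 hr = 104.404 mL
Volume remaining = 166 − 104.404 = 61.59596 mL
New rate:
Dose = 0.73 mcg/kg/hr × 23.6 kg = 17.228 mcg/hr
Rate = 17.228 mcg/hr ÷ 1.204819 mcg/mL = 14.29924 mL/hr
Time remaining = 61.59596 mL ÷ 14.29924 mL/hr = 4.307639 hr

4.3 hours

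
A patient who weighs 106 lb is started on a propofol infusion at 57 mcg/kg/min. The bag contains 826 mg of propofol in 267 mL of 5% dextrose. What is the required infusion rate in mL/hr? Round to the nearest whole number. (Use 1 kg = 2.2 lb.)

53 mL/hr

Weight = 106 lb ÷ 2.2 lb/kg = 48.18182 kg
Dose = 57 mcg/kg/min × 48.18182 kg = 2746.364 mcg/min
2746.364 mcg/min × 60 min/hr = 164781.8 mcg/hr
Concentration = 826 mg ÷ 267 mL = 3.093633 mg/mL = 3093.633 mcg/mL
Rate = 164781.8 mcg/hr ÷ 3093.633 mcg/mL = 53.26483 mL/hr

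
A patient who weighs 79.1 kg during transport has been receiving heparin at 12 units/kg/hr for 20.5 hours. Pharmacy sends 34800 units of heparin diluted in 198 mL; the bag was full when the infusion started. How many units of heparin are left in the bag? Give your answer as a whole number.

Dose = 12 units/kg/hr × 79.1 kg = 949.2 units/hr
Concentration = 34800 units ÷ 198 mL = 175.7576 units/mL
Rate = 949.2 units/hr ÷ 175.7576 units/mL = 5.400621 mL/hr
Volume infused = 5.400621 mL/hr × 20.5 hr = 110.7127 mL
Volume remaining = 198 − 110.7127 = 87.28728 mL
Drug remaining = 87.28728 mL × 175.7576 units/mL = 15341.4 units

15341 units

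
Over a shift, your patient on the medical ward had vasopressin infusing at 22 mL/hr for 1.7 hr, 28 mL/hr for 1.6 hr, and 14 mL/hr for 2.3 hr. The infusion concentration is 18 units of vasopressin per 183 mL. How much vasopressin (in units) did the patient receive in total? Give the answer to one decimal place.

11.3 units

Concentration = 18 units ÷ 183 mL = 0.09836066 units/mL
Stage 1: 22 mL/hr × 1.7 hr = 37.4 mL → 37.4 mL × 0.09836066 units/mL = 3.678689 units
Stage 2: 28 mL/hr × 1.6 hr = 44.8 mL → 44.8 mL × 0.09836066 units/mL = 4.406557 units
Stage 3: 14 mL/hr × 2.3 hr = 32.2 mL → 32.2 mL × 0.09836066 units/mL = 3.167213 units
Total = 3.678689 + 4.406557 + 3.167213 = 11.25246 units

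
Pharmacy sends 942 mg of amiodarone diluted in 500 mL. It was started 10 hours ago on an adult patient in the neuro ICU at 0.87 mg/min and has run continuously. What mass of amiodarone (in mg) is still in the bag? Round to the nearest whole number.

420 mg

0.87 mg/min × 60 min/hr = 52.2 mg/hr
Concentration = 942 mg ÷ 500 mL = 1.884 mg/mL
Rate = 52.2 mg/hr ÷ 1.884 mg/mL = 27.70701 mL/hr
Volume infused = 27.70701 mL/hr × 10 hr = 277.0701 mL
Volume remaining = 500 − 277.0701 = 222.9299 mL
Drug remaining = 222.9299 mL × 1.884 mg/mL = 420 mg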